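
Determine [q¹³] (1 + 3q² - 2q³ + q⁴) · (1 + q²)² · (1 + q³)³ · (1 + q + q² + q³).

(1 + 3q² - 2q³ + q⁴) has coefficients 1,0,3,-2,1 for degrees 0…4.
(1 + q²)² has coefficients 1,0,2,0,1,0,0,0,0,0,0,0,0,0 for degrees 0…13.
Multiplying by (1 + q³)³ gives running coefficients 1,0,2,3,1,6,3,3,6,1,3,2,0,1 for degrees 0…13.
Finally multiplying by (1 + q + q² + q³), the product of all factors after the first has coefficients 1,1,3,6,6,12,13,13,18,13,13,12,6,6 for degrees 0…13.
[q¹³] = 1·6 + 3·12 − 2·13 + 1·13 = 29.

29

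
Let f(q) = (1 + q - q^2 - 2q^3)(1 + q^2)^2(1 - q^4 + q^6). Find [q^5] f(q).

-4

(1 + q - q^2 - 2q^3) has coefficients 1,1,-1,-2 for degrees 0…3.
(1 + q^2)^2 has coefficients 1,0,2,0,1,0 for degrees 0…5.
Finally multiplying by (1 - q^4 + q^6), the product of all factors after the first has coefficients 1,0,2,0,0,0 for degrees 0…5.
[q^5] = 1·0 + 1·0 − 1·0 − 2·2 = -4.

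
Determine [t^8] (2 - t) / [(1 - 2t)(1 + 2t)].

512

Partial fractions give a closed form: a_n = (3/4)·2^n + (5/4)·(-2)^n.
At n = 8: a_8 = 512.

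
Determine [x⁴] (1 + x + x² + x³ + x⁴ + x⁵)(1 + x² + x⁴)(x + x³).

(1 + x + x² + x³ + x⁴ + x⁵) has coefficients 1,1,1,1,1 for degrees 0…4.
(1 + x² + x⁴) has coefficients 1,0,1,0,1 for degrees 0…4.
Finally multiplying by (x + x³), the product of all factors after the first has coefficients 0,1,0,2,0 for degrees 0…4.
[x⁴] = 1·0 + 1·2 + 1·0 + 1·1 + 1·0 = 3.

3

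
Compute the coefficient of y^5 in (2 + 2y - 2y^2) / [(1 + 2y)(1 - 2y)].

The denominator gives the recurrence a_n = 4a_(n−2) for n ≥ 3; the numerator fixes a_0 = 2, a_1 = 2, a_2 = 6.
Iterating: 2, 2, 6, 8, 24, 32, so a_5 = 32.

32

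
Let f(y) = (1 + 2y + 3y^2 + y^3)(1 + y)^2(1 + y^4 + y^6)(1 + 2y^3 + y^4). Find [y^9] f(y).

33

(1 + 2y + 3y^2 + y^3) has coefficients 1,2,3,1 for degrees 0…3.
(1 + y)^2 has coefficients 1,2,1,0,0,0,0,0,0,0 for degrees 0…9.
Multiplying by (1 + y^4 + y^6) gives running coefficients 1,2,1,0,1,2,2,2,1,0 for degrees 0…9.
Finally multiplying by (1 + 2y^3 + y^4), the product of all factors after the first has coefficients 1,2,1,2,6,6,3,4,6,6 for degrees 0…9.
[y^9] = 1·6 + 2·6 + 3·4 + 1·3 = 33.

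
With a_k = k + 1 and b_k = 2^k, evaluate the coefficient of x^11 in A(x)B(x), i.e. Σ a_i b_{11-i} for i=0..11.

Write out a_i and b_{11-i} for i = 0,…,11 and sum the products.
Σ = 1·2048 + 2·1024 + 3·512 + 4·256 + 5·128 + 6·64 + 7·32 + 8·16 + 9·8 + 10·4 + 11·2 + 12·1 = 8178.

8178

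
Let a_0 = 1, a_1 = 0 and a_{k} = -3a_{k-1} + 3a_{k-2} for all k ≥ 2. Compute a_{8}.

The ordinary generating function has denominator 1 + 3y - 3y^2.
Iterating the recurrence: a_0,…,a_{8} = 1, 0, 3, -9, 36, -135, 513, -1944, 7371.

7371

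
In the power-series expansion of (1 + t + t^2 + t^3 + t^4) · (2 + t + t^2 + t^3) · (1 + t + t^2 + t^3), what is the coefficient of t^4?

(1 + t + t^2 + t^3 + t^4) has coefficients 1,1,1,1,1 for degrees 0…4.
(2 + t + t^2 + t^3) has coefficients 2,1,1,1,0 for degrees 0…4.
Finally multiplying by (1 + t + t^2 + t^3), the product of all factors after the first has coefficients 2,3,4,5,3 for degrees 0…4.
[t^4] = 1·3 + 1·5 + 1·4 + 1·3 + 1·2 = 17.

17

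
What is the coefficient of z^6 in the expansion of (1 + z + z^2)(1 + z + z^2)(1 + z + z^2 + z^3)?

3

(1 + z + z^2) has coefficients 1,1,1 for degrees 0…2.
(1 + z + z^2) has coefficients 1,1,1,0,0,0,0 for degrees 0…6.
Finally multiplying by (1 + z + z^2 + z^3), the product of all factors after the first has coefficients 1,2,3,3,2,1,0 for degrees 0…6.
[z^6] = 1·0 + 1·1 + 1·2 = 3.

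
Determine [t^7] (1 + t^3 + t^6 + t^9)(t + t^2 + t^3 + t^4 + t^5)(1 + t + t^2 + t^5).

(1 + t^3 + t^6 + t^9) has coefficients 1,0,0,1,0,0,1,0 for degrees 0…7.
(t + t^2 + t^3 + t^4 + t^5) has coefficients 0,1,1,1,1,1,0,0 for degrees 0…7.
Finally multiplying by (1 + t + t^2 + t^5), the product of all factors after the first has coefficients 0,1,2,3,3,3,3,2 for degrees 0…7.
[t^7] = 1·2 + 1·3 + 1·1 = 6.

6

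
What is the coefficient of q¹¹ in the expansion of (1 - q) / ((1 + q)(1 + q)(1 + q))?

-144

The denominator gives the recurrence a_n = −3a_(n−1) − 3a_(n−2) − a_(n−3) for n ≥ 3; the numerator fixes a_0 = 1, a_1 = -4, a_2 = 9.
Iterating: 1, -4, 9, -16, 25, -36, 49, -64, 81, -100, 121, -144, so a_11 = -144.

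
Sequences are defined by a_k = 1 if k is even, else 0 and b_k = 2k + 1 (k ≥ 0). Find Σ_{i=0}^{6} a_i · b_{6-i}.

The convolution is the t^6 coefficient of A(t)B(t).
Σ = 1·13 + 0·11 + 1·9 + 0·7 + 1·5 + 0·3 + 1·1 = 28.

28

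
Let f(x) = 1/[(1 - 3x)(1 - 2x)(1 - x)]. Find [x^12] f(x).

2375101

The denominator gives the recurrence a_n = 6a_(n−1) − 11a_(n−2) + 6a_(n−3) for n ≥ 3; the numerator fixes a_0 = 1, a_1 = 6, a_2 = 25.
Iterating: 1, 6, 25, 90, 301, 966, 3025, 9330, 28501, 86526, 261625, 788970, 2375101, so a_12 = 2375101.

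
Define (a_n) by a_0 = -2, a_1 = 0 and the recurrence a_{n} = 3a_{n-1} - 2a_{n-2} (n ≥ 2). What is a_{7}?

The ordinary generating function has denominator 1 - 3y + 2y^2.
Iterating the recurrence: a_0,…,a_{7} = -2, 0, 4, 12, 28, 60, 124, 252.

252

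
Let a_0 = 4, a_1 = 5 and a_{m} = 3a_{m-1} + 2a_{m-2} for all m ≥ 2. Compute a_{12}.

The ordinary generating function has denominator 1 - 3x - 2x^2.
Iterating the recurrence: a_0,…,a_{12} = 4, 5, 23, 79, 283, 1007, 3587, 12775, 45499, 162047, 577139, 2055511, 7320811.

7320811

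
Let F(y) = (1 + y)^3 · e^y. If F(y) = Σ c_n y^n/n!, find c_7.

The EGF product rule gives c_7 = Σ_{k_1+k_2=7} C(7; k_1,k_2) · ∏ g_i(k_i), where (1+y)^3 gives the falling factorial (3)_k; e^y gives (1)^k.
g_1(k) for k = 0…7: 1, 3, 6, 6, 0, 0, 0, 0.
g_2(k) for k = 0…7: 1, 1, 1, 1, 1, 1, 1, 1.
c_7 = Σ_k C(7,k)·g_1(k)·g_2(7−k) = 1·1·1 + 7·3·1 + 21·6·1 + 35·6·1 = 1 + 21 + 126 + 210 = 358.

358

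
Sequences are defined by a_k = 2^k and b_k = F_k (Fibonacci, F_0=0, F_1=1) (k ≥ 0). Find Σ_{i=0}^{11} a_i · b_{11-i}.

3719

Write out a_i and b_{11-i} for i = 0,…,11 and sum the products.
Σ = 1·89 + 2·55 + 4·34 + 8·21 + 16·13 + 32·8 + 64·5 + 128·3 + 256·2 + 512·1 + 1024·1 + 2048·0 = 3719.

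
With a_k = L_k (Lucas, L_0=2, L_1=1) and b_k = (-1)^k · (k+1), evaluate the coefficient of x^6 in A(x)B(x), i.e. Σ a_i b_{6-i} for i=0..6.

24

The convolution is the x^6 coefficient of A(x)B(x).
Σ = 2·7 + 1·(-6) + 3·5 + 4·(-4) + 7·3 + 11·(-2) + 18·1 = 24.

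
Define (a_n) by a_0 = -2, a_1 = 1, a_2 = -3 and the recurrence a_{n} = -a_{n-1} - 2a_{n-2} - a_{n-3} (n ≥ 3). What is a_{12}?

-27

The ordinary generating function has denominator 1 + t + 2t^2 + t^3.
Iterating the recurrence: a_0,…,a_{12} = -2, 1, -3, 3, 2, -5, -2, 10, -1, -17, 9, 26, -27.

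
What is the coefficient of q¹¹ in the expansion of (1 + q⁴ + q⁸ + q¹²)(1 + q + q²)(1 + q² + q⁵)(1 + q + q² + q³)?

9

(1 + q⁴ + q⁸ + q¹²) has coefficients 1,0,0,0,1,0,0,0,1,0,0,0 for degrees 0…11.
(1 + q + q²) has coefficients 1,1,1,0,0,0,0,0,0,0,0,0 for degrees 0…11.
Multiplying by (1 + q² + q⁵) gives running coefficients 1,1,2,1,1,1,1,1,0,0,0,0 for degrees 0…11.
Finally multiplying by (1 + q + q² + q³), the product of all factors after the first has coefficients 1,2,4,5,5,5,4,4,3,2,1,0 for degrees 0…11.
[q¹¹] = 1·0 + 1·4 + 1·5 = 9.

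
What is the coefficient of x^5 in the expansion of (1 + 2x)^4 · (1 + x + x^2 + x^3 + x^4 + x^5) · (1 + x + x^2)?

227

(1 + 2x)^4 has coefficients 1,8,24,32,16 for degrees 0…4.
(1 + x + x^2 + x^3 + x^4 + x^5) has coefficients 1,1,1,1,1,1 for degrees 0…5.
Finally multiplying by (1 + x + x^2), the product of all factors after the first has coefficients 1,2,3,3,3,3 for degrees 0…5.
[x^5] = 1·3 + 8·3 + 24·3 + 32·3 + 16·2 = 227.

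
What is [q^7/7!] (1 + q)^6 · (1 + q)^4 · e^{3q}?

16811847

The EGF product rule gives c_7 = Σ_{k_1+k_2+k_3=7} C(7; k_1,k_2,k_3) · ∏ g_i(k_i), where (1+q)^6 gives the falling factorial (6)_k; (1+q)^4 gives the falling factorial (4)_k; e^{3q} gives (3)^k.
g_1(k) for k = 0…7: 1, 6, 30, 120, 360, 720, 720, 0.
g_2(k) for k = 0…7: 1, 4, 12, 24, 24, 0, 0, 0.
g_3(k) for k = 0…7: 1, 3, 9, 27, 81, 243, 729, 2187.
First combine the last two factors: h(k) = Σ_j C(k,j)·g_2(j)·g_3(k−j) for k = 0…7: 1, 7, 45, 267, 1473, 7623, 37341, 174555.
c_7 = Σ_k C(7,k)·g_1(k)·h(7−k) = 1·1·174555 + 7·6·37341 + 21·30·7623 + 35·120·1473 + 35·360·267 + 21·720·45 + 7·720·7 = 174555 + 1568322 + 4802490 + 6186600 + 3364200 + 680400 + 35280 = 16811847.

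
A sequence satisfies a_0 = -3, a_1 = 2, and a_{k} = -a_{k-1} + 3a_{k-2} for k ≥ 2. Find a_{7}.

The ordinary generating function has denominator 1 + q - 3q^2.
Iterating the recurrence: a_0,…,a_{7} = -3, 2, -11, 17, -50, 101, -251, 554.

554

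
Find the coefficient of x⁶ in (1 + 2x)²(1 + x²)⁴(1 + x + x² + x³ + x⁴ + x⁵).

(1 + 2x)² has coefficients 1,4,4 for degrees 0…2.
(1 + x²)⁴ has coefficients 1,0,4,0,6,0,4 for degrees 0…6.
Finally multiplying by (1 + x + x² + x³ + x⁴ + x⁵), the product of all factors after the first has coefficients 1,1,5,5,11,11,14 for degrees 0…6.
[x⁶] = 1·14 + 4·11 + 4·11 = 102.

102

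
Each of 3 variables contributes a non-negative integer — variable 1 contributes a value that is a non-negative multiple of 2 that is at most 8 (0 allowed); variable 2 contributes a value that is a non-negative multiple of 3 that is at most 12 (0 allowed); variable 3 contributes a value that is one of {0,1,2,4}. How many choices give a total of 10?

7

The generating function for the choices is (1 + x² + x⁴ + x⁶ + x⁸)·(1 + x³ + x⁶ + x⁹ + x¹²)·(1 + x + x² + x⁴); the count is [x¹⁰].
(1 + x² + x⁴ + x⁶ + x⁸) has coefficients 1,0,1,0,1,0,1,0,1 for degrees 0…8.
(1 + x³ + x⁶ + x⁹ + x¹²) has coefficients 1,0,0,1,0,0,1,0,0,1,0 for degrees 0…10.
Finally multiplying by (1 + x + x² + x⁴), the product of all factors after the first has coefficients 1,1,1,1,2,1,1,2,1,1,2 for degrees 0…10.
[x¹⁰] = 1·2 + 1·1 + 1·1 + 1·2 + 1·1 = 7.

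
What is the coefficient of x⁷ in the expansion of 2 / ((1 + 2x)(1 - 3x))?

2522

The denominator gives the recurrence a_n = a_(n−1) + 6a_(n−2) for n ≥ 2; the numerator fixes a_0 = 2, a_1 = 2.
Iterating: 2, 2, 14, 26, 110, 266, 926, 2522, so a_7 = 2522.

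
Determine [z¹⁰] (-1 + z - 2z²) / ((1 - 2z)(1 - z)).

-2046

The denominator gives the recurrence a_n = 3a_(n−1) − 2a_(n−2) for n ≥ 3; the numerator fixes a_0 = -1, a_1 = -2, a_2 = -6.
Iterating: -1, -2, -6, -14, -30, -62, -126, -254, -510, -1022, -2046, so a_10 = -2046.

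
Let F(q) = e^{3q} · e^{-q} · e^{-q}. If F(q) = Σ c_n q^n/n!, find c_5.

1

The EGF product rule gives c_5 = Σ_{k_1+k_2+k_3=5} C(5; k_1,k_2,k_3) · ∏ g_i(k_i), where e^{3q} gives (3)^k; e^{-q} gives (-1)^k; e^{-q} gives (-1)^k.
g_1(k) for k = 0…5: 1, 3, 9, 27, 81, 243.
g_2(k) for k = 0…5: 1, -1, 1, -1, 1, -1.
g_3(k) for k = 0…5: 1, -1, 1, -1, 1, -1.
First combine the last two factors: h(k) = Σ_j C(k,j)·g_2(j)·g_3(k−j) for k = 0…5: 1, -2, 4, -8, 16, -32.
c_5 = Σ_k C(5,k)·g_1(k)·h(5−k) = 1·1·(-32) + 5·3·16 + 10·9·(-8) + 10·27·4 + 5·81·(-2) + 1·243·1 = −32 + 240 − 720 + 1080 − 810 + 243 = 1.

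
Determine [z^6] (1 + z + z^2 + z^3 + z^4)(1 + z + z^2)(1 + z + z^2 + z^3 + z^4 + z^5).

14

(1 + z + z^2 + z^3 + z^4) has coefficients 1,1,1,1,1 for degrees 0…4.
(1 + z + z^2) has coefficients 1,1,1,0,0,0,0 for degrees 0…6.
Finally multiplying by (1 + z + z^2 + z^3 + z^4 + z^5), the product of all factors after the first has coefficients 1,2,3,3,3,3,2 for degrees 0…6.
[z^6] = 1·2 + 1·3 + 1·3 + 1·3 + 1·3 = 14.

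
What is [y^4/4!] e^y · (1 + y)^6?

The EGF product rule gives c_4 = Σ_{k_1+k_2=4} C(4; k_1,k_2) · ∏ g_i(k_i), where e^y gives (1)^k; (1+y)^6 gives the falling factorial (6)_k.
g_1(k) for k = 0…4: 1, 1, 1, 1, 1.
g_2(k) for k = 0…4: 1, 6, 30, 120, 360.
c_4 = Σ_k C(4,k)·g_1(k)·g_2(4−k) = 1·1·360 + 4·1·120 + 6·1·30 + 4·1·6 + 1·1·1 = 360 + 480 + 180 + 24 + 1 = 1045.

1045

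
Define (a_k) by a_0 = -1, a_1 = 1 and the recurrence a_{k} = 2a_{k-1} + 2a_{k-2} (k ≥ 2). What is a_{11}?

The ordinary generating function has denominator 1 - 2z - 2z^2.
Iterating the recurrence: a_0,…,a_{11} = -1, 1, 0, 2, 4, 12, 32, 88, 240, 656, 1792, 4896.

4896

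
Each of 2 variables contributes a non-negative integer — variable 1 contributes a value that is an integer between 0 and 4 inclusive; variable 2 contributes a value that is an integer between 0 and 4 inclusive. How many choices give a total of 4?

5

The generating function for the choices is (1 + y + y² + y³ + y⁴)·(1 + y + y² + y³ + y⁴); the count is [y⁴].
(1 + y + y² + y³ + y⁴) has coefficients 1,1,1,1,1 for degrees 0…4.
(1 + y + y² + y³ + y⁴) has coefficients 1,1,1,1,1 for degrees 0…4.
[y⁴] = 1·1 + 1·1 + 1·1 + 1·1 + 1·1 = 5.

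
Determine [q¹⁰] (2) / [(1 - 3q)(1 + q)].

88574

The denominator gives the recurrence a_n = 2a_(n−1) + 3a_(n−2) for n ≥ 3; the numerator fixes a_0 = 2, a_1 = 4, a_2 = 14.
Iterating: 2, 4, 14, 40, 122, 364, 1094, 3280, 9842, 29524, 88574, so a_10 = 88574.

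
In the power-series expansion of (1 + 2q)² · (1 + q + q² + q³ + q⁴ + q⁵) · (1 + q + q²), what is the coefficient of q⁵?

(1 + 2q)² has coefficients 1,4,4 for degrees 0…2.
(1 + q + q² + q³ + q⁴ + q⁵) has coefficients 1,1,1,1,1,1 for degrees 0…5.
Finally multiplying by (1 + q + q²), the product of all factors after the first has coefficients 1,2,3,3,3,3 for degrees 0…5.
[q⁵] = 1·3 + 4·3 + 4·3 = 27.

27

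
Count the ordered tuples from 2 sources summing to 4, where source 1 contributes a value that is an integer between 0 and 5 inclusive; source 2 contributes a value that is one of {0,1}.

2

The generating function for the choices is (1 + y + y^2 + y^3 + y^4 + y^5)·(1 + y); the count is [y^4].
(1 + y + y^2 + y^3 + y^4 + y^5) has coefficients 1,1,1,1,1 for degrees 0…4.
(1 + y) has coefficients 1,1,0,0,0 for degrees 0…4.
[y^4] = 1·0 + 1·0 + 1·0 + 1·1 + 1·1 = 2.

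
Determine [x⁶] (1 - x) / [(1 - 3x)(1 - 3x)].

The denominator gives the recurrence a_n = 6a_(n−1) − 9a_(n−2) for n ≥ 2; the numerator fixes a_0 = 1, a_1 = 5.
Iterating: 1, 5, 21, 81, 297, 1053, 3645, so a_6 = 3645.

3645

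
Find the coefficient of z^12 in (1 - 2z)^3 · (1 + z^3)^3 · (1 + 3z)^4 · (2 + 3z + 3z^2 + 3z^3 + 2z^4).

(1 - 2z)^3 has coefficients 1,-6,12,-8 for degrees 0…3.
(1 + z^3)^3 has coefficients 1,0,0,3,0,0,3,0,0,1,0,0,0 for degrees 0…12.
Multiplying by (1 + 3z)^4 gives running coefficients 1,12,54,111,117,162,327,279,162,325,255,54,108 for degrees 0…12.
Finally multiplying by (2 + 3z + 3z^2 + 3z^3 + 2z^4), the product of all factors after the first has coefficients 2,27,147,423,767,1194,1932,2598,2862,3278,3462,2892,2442 for degrees 0…12.
[z^12] = 1·2442 − 6·2892 + 12·3462 − 8·3278 = 410.

410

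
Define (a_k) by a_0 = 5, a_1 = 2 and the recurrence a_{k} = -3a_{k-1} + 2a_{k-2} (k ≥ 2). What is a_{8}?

5072

The ordinary generating function has denominator 1 + 3y - 2y^2.
Iterating the recurrence: a_0,…,a_{8} = 5, 2, 4, -8, 32, -112, 400, -1424, 5072.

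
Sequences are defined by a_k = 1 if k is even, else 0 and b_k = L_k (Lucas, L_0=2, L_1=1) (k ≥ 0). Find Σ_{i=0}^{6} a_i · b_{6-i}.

Write out a_i and b_{6-i} for i = 0,…,6 and sum the products.
Σ = 1·18 + 0·11 + 1·7 + 0·4 + 1·3 + 0·1 + 1·2 = 30.

30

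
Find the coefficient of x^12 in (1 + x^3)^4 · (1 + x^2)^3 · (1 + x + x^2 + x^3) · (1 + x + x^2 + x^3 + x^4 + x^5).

285

(1 + x^3)^4 has coefficients 1,0,0,4,0,0,6,0,0,4,0,0,1 for degrees 0…12.
(1 + x^2)^3 has coefficients 1,0,3,0,3,0,1,0,0,0,0,0,0 for degrees 0…12.
Multiplying by (1 + x + x^2 + x^3) gives running coefficients 1,1,4,4,6,6,4,4,1,1,0,0,0 for degrees 0…12.
Finally multiplying by (1 + x + x^2 + x^3 + x^4 + x^5), the product of all factors after the first has coefficients 1,2,6,10,16,22,25,28,25,22,16,10,6 for degrees 0…12.
[x^12] = 1·6 + 4·22 + 6·25 + 4·10 + 1·1 = 285.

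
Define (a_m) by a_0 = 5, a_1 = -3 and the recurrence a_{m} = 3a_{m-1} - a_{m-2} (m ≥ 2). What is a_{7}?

-1851

The ordinary generating function has denominator 1 - 3q + q^2.
Iterating the recurrence: a_0,…,a_{7} = 5, -3, -14, -39, -103, -270, -707, -1851.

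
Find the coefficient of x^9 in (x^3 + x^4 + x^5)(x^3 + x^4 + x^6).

2

(x^3 + x^4 + x^5) has coefficients 0,0,0,1,1,1 for degrees 0…5.
(x^3 + x^4 + x^6) has coefficients 0,0,0,1,1,0,1,0,0,0 for degrees 0…9.
[x^9] = 1·1 + 1·0 + 1·1 = 2.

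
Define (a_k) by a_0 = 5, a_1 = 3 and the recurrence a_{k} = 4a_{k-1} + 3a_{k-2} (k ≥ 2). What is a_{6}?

The ordinary generating function has denominator 1 - 4t - 3t^2.
Iterating the recurrence: a_0,…,a_{6} = 5, 3, 27, 117, 549, 2547, 11835.

11835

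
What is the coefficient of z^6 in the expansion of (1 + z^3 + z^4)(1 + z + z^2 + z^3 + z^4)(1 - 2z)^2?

(1 + z^3 + z^4) has coefficients 1,0,0,1,1 for degrees 0…4.
(1 + z + z^2 + z^3 + z^4) has coefficients 1,1,1,1,1,0,0 for degrees 0…6.
Finally multiplying by (1 - 2z)^2, the product of all factors after the first has coefficients 1,-3,1,1,1,0,4 for degrees 0…6.
[z^6] = 1·4 + 1·1 + 1·1 = 6.

6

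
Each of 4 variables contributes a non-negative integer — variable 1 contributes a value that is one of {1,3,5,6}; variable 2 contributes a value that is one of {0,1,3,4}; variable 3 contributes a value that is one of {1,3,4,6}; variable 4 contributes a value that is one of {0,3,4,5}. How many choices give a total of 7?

11

The generating function for the choices is (t + t^3 + t^5 + t^6)·(1 + t + t^3 + t^4)·(t + t^3 + t^4 + t^6)·(1 + t^3 + t^4 + t^5); the count is [t^7].
(t + t^3 + t^5 + t^6) has coefficients 0,1,0,1,0,1,1 for degrees 0…6.
(1 + t + t^3 + t^4) has coefficients 1,1,0,1,1,0,0,0 for degrees 0…7.
Multiplying by (t + t^3 + t^4 + t^6) gives running coefficients 0,1,1,1,3,2,2,3 for degrees 0…7.
Finally multiplying by (1 + t^3 + t^4 + t^5), the product of all factors after the first has coefficients 0,1,1,1,4,4,5,8 for degrees 0…7.
[t^7] = 1·5 + 1·4 + 1·1 + 1·1 = 11.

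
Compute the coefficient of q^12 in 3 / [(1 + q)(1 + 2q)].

24573

Partial fractions give a closed form: a_n = (-3)·(-1)^n + (6)·(-2)^n.
At n = 12: a_12 = 24573.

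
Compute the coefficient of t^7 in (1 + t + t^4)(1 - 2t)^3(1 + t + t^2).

(1 + t + t^4) has coefficients 1,1,0,0,1 for degrees 0…4.
(1 - 2t)^3 has coefficients 1,-6,12,-8,0,0,0,0 for degrees 0…7.
Finally multiplying by (1 + t + t^2), the product of all factors after the first has coefficients 1,-5,7,-2,4,-8,0,0 for degrees 0…7.
[t^7] = 1·0 + 1·0 + 1·(-2) = -2.

-2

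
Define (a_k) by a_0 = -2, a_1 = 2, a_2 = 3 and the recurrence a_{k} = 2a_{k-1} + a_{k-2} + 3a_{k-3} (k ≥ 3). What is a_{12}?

41893

The ordinary generating function has denominator 1 - 2z - z^2 - 3z^3.
Iterating the recurrence: a_0,…,a_{12} = -2, 2, 3, 2, 13, 37, 93, 262, 728, 1997, 5508, 15197, 41893.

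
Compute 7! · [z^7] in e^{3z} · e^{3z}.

The EGF product rule gives c_7 = Σ_{k_1+k_2=7} C(7; k_1,k_2) · ∏ g_i(k_i), where e^{3z} gives (3)^k; e^{3z} gives (3)^k.
g_1(k) for k = 0…7: 1, 3, 9, 27, 81, 243, 729, 2187.
g_2(k) for k = 0…7: 1, 3, 9, 27, 81, 243, 729, 2187.
c_7 = Σ_k C(7,k)·g_1(k)·g_2(7−k) = 1·1·2187 + 7·3·729 + 21·9·243 + 35·27·81 + 35·81·27 + 21·243·9 + 7·729·3 + 1·2187·1 = 2187 + 15309 + 45927 + 76545 + 76545 + 45927 + 15309 + 2187 = 279936.

279936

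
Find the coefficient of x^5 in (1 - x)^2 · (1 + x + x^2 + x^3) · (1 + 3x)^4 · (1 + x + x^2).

-66

(1 - x)^2 has coefficients 1,-2,1 for degrees 0…2.
(1 + x + x^2 + x^3) has coefficients 1,1,1,1,0,0 for degrees 0…5.
Multiplying by (1 + 3x)^4 gives running coefficients 1,13,67,175,255,243 for degrees 0…5.
Finally multiplying by (1 + x + x^2), the product of all factors after the first has coefficients 1,14,81,255,497,673 for degrees 0…5.
[x^5] = 1·673 − 2·497 + 1·255 = -66.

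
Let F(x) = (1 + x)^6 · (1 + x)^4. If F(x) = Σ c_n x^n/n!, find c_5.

The EGF product rule gives c_5 = Σ_{k_1+k_2=5} C(5; k_1,k_2) · ∏ g_i(k_i), where (1+x)^6 gives the falling factorial (6)_k; (1+x)^4 gives the falling factorial (4)_k.
g_1(k) for k = 0…5: 1, 6, 30, 120, 360, 720.
g_2(k) for k = 0…5: 1, 4, 12, 24, 24, 0.
c_5 = Σ_k C(5,k)·g_1(k)·g_2(5−k) = 5·6·24 + 10·30·24 + 10·120·12 + 5·360·4 + 1·720·1 = 720 + 7200 + 14400 + 7200 + 720 = 30240.

30240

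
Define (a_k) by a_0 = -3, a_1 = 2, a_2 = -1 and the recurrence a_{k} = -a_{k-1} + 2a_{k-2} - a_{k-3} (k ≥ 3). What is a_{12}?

The ordinary generating function has denominator 1 + t - 2t^2 + t^3.
Iterating the recurrence: a_0,…,a_{12} = -3, 2, -1, 8, -12, 29, -61, 131, -282, 605, -1300, 2792, -5997.

-5997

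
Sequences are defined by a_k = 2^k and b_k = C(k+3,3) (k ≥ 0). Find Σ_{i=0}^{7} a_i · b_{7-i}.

Write out a_i and b_{7-i} for i = 0,…,7 and sum the products.
Σ = 1·120 + 2·84 + 4·56 + 8·35 + 16·20 + 32·10 + 64·4 + 128·1 = 1816.

1816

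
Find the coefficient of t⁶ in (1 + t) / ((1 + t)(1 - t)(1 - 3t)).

Partial fractions give a closed form: a_n = (-1/2)·1^n + (3/2)·3^n.
At n = 6: a_6 = 1093.

1093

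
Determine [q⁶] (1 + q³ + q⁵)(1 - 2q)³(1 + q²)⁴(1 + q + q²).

(1 + q³ + q⁵) has coefficients 1,0,0,1,0,1 for degrees 0…5.
(1 - 2q)³ has coefficients 1,-6,12,-8,0,0,0 for degrees 0…6.
Multiplying by (1 + q²)⁴ gives running coefficients 1,-6,16,-32,54,-68,76 for degrees 0…6.
Finally multiplying by (1 + q + q²), the product of all factors after the first has coefficients 1,-5,11,-22,38,-46,62 for degrees 0…6.
[q⁶] = 1·62 + 1·(-22) + 1·(-5) = 35.

35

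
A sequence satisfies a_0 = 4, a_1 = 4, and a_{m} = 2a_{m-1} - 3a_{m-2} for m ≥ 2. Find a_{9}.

-380

The ordinary generating function has denominator 1 - 2q + 3q^2.
Iterating the recurrence: a_0,…,a_{9} = 4, 4, -4, -20, -28, 4, 92, 172, 68, -380.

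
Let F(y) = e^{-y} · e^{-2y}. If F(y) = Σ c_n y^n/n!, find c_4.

81

The EGF product rule gives c_4 = Σ_{k_1+k_2=4} C(4; k_1,k_2) · ∏ g_i(k_i), where e^{-y} gives (-1)^k; e^{-2y} gives (-2)^k.
g_1(k) for k = 0…4: 1, -1, 1, -1, 1.
g_2(k) for k = 0…4: 1, -2, 4, -8, 16.
c_4 = Σ_k C(4,k)·g_1(k)·g_2(4−k) = 1·1·16 + 4·(-1)·(-8) + 6·1·4 + 4·(-1)·(-2) + 1·1·1 = 16 + 32 + 24 + 8 + 1 = 81.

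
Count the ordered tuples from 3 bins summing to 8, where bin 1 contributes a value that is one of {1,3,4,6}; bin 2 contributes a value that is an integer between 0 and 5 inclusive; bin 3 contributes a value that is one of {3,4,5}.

The generating function for the choices is (y + y^3 + y^4 + y^6)·(1 + y + y^2 + y^3 + y^4 + y^5)·(y^3 + y^4 + y^5); the count is [y^8].
(y + y^3 + y^4 + y^6) has coefficients 0,1,0,1,1,0,1 for degrees 0…6.
(1 + y + y^2 + y^3 + y^4 + y^5) has coefficients 1,1,1,1,1,1,0,0,0 for degrees 0…8.
Finally multiplying by (y^3 + y^4 + y^5), the product of all factors after the first has coefficients 0,0,0,1,2,3,3,3,3 for degrees 0…8.
[y^8] = 1·3 + 1·3 + 1·2 + 1·0 = 8.

8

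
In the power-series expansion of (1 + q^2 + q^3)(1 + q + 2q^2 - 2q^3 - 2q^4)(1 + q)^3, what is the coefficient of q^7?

(1 + q^2 + q^3) has coefficients 1,0,1,1 for degrees 0…3.
(1 + q + 2q^2 - 2q^3 - 2q^4) has coefficients 1,1,2,-2,-2,0,0,0 for degrees 0…7.
Finally multiplying by (1 + q)^3, the product of all factors after the first has coefficients 1,4,8,8,-1,-10,-8,-2 for degrees 0…7.
[q^7] = 1·(-2) + 1·(-10) + 1·(-1) = -13.

-13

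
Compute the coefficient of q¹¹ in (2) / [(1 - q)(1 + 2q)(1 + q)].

The denominator gives the recurrence a_n = −2a_(n−1) + a_(n−2) + 2a_(n−3) for n ≥ 3; the numerator fixes a_0 = 2, a_1 = -4, a_2 = 10.
Iterating: 2, -4, 10, -20, 42, -84, 170, -340, 682, -1364, 2730, -5460, so a_11 = -5460.

-5460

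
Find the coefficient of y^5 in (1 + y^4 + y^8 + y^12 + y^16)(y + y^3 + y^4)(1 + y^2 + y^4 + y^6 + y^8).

(1 + y^4 + y^8 + y^12 + y^16) has coefficients 1,0,0,0,1,0 for degrees 0…5.
(y + y^3 + y^4) has coefficients 0,1,0,1,1,0 for degrees 0…5.
Finally multiplying by (1 + y^2 + y^4 + y^6 + y^8), the product of all factors after the first has coefficients 0,1,0,2,1,2 for degrees 0…5.
[y^5] = 1·2 + 1·1 = 3.

3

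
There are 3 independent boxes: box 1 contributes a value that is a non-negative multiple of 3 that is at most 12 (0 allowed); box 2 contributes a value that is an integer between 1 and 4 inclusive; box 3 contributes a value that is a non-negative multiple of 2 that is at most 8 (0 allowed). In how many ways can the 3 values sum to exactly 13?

The generating function for the choices is (1 + x³ + x⁶ + x⁹ + x¹²)·(x + x² + x³ + x⁴)·(1 + x² + x⁴ + x⁶ + x⁸); the count is [x¹³].
(1 + x³ + x⁶ + x⁹ + x¹²) has coefficients 1,0,0,1,0,0,1,0,0,1,0,0,1 for degrees 0…12.
(x + x² + x³ + x⁴) has coefficients 0,1,1,1,1,0,0,0,0,0,0,0,0,0 for degrees 0…13.
Finally multiplying by (1 + x² + x⁴ + x⁶ + x⁸), the product of all factors after the first has coefficients 0,1,1,2,2,2,2,2,2,2,2,1,1,0 for degrees 0…13.
[x¹³] = 1·0 + 1·2 + 1·2 + 1·2 + 1·1 = 7.

7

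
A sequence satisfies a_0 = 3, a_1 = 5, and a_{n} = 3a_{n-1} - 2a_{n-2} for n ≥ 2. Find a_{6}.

129

The ordinary generating function has denominator 1 - 3y + 2y^2.
Iterating the recurrence: a_0,…,a_{6} = 3, 5, 9, 17, 33, 65, 129.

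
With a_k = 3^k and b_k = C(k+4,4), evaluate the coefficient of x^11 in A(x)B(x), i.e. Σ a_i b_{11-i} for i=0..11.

The convolution is the t^11 coefficient of A(t)B(t).
Σ = 1·1365 + 3·1001 + 9·715 + 27·495 + 81·330 + 243·210 + 729·126 + 2187·70 + 6561·35 + 19683·15 + 59049·5 + 177147·1 = 1344144.

1344144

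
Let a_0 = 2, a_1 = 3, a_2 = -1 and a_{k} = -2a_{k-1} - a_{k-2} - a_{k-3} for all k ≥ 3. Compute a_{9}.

The ordinary generating function has denominator 1 + 2t + t^2 + t^3.
Iterating the recurrence: a_0,…,a_{9} = 2, 3, -1, -3, 4, -4, 7, -14, 25, -43.

-43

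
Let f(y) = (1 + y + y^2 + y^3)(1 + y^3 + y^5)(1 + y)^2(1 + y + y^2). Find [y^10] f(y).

9

(1 + y + y^2 + y^3) has coefficients 1,1,1,1 for degrees 0…3.
(1 + y^3 + y^5) has coefficients 1,0,0,1,0,1,0,0,0,0,0 for degrees 0…10.
Multiplying by (1 + y)^2 gives running coefficients 1,2,1,1,2,2,2,1,0,0,0 for degrees 0…10.
Finally multiplying by (1 + y + y^2), the product of all factors after the first has coefficients 1,3,4,4,4,5,6,5,3,1,0 for degrees 0…10.
[y^10] = 1·0 + 1·1 + 1·3 + 1·5 = 9.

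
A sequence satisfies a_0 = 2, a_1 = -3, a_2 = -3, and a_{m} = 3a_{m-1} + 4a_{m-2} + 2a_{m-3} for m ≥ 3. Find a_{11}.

The ordinary generating function has denominator 1 - 3t - 4t^2 - 2t^3.
Iterating the recurrence: a_0,…,a_{11} = 2, -3, -3, -17, -69, -281, -1153, -4721, -19337, -79201, -324393, -1328657.

-1328657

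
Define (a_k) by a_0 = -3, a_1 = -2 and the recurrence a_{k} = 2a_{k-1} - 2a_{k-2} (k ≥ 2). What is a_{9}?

-32

The ordinary generating function has denominator 1 - 2q + 2q^2.
Iterating the recurrence: a_0,…,a_{9} = -3, -2, 2, 8, 12, 8, -8, -32, -48, -32.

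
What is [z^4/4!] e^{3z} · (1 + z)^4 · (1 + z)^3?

6465

The EGF product rule gives c_4 = Σ_{k_1+k_2+k_3=4} C(4; k_1,k_2,k_3) · ∏ g_i(k_i), where e^{3z} gives (3)^k; (1+z)^4 gives the falling factorial (4)_k; (1+z)^3 gives the falling factorial (3)_k.
g_1(k) for k = 0…4: 1, 3, 9, 27, 81.
g_2(k) for k = 0…4: 1, 4, 12, 24, 24.
g_3(k) for k = 0…4: 1, 3, 6, 6, 0.
First combine the last two factors: h(k) = Σ_j C(k,j)·g_2(j)·g_3(k−j) for k = 0…4: 1, 7, 42, 210, 840.
c_4 = Σ_k C(4,k)·g_1(k)·h(4−k) = 1·1·840 + 4·3·210 + 6·9·42 + 4·27·7 + 1·81·1 = 840 + 2520 + 2268 + 756 + 81 = 6465.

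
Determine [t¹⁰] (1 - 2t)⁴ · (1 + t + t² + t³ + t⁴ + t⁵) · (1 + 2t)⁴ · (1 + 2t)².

768

(1 - 2t)⁴ has coefficients 1,-8,24,-32,16 for degrees 0…4.
(1 + t + t² + t³ + t⁴ + t⁵) has coefficients 1,1,1,1,1,1,0,0,0,0,0 for degrees 0…10.
Multiplying by (1 + 2t)⁴ gives running coefficients 1,9,33,65,81,81,80,72,48,16,0 for degrees 0…10.
Finally multiplying by (1 + 2t)², the product of all factors after the first has coefficients 1,13,73,233,473,665,728,716,656,496,256 for degrees 0…10.
[t¹⁰] = 1·256 − 8·496 + 24·656 − 32·716 + 16·728 = 768.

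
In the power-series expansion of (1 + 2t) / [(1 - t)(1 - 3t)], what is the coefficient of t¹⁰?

The denominator gives the recurrence a_n = 4a_(n−1) − 3a_(n−2) for n ≥ 2; the numerator fixes a_0 = 1, a_1 = 6.
Iterating: 1, 6, 21, 66, 201, 606, 1821, 5466, 16401, 49206, 147621, so a_10 = 147621.

147621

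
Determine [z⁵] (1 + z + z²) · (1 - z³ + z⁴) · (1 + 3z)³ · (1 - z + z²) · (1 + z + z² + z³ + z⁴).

(1 + z + z²) has coefficients 1,1,1 for degrees 0…2.
(1 - z³ + z⁴) has coefficients 1,0,0,-1,1,0 for degrees 0…5.
Multiplying by (1 + 3z)³ gives running coefficients 1,9,27,26,-8,-18 for degrees 0…5.
Multiplying by (1 - z + z²) gives running coefficients 1,8,19,8,-7,16 for degrees 0…5.
Finally multiplying by (1 + z + z² + z³ + z⁴), the product of all factors after the first has coefficients 1,9,28,36,29,44 for degrees 0…5.
[z⁵] = 1·44 + 1·29 + 1·36 = 109.

109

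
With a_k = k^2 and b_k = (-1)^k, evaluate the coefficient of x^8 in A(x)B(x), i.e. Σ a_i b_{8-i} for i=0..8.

36

The convolution is the t^8 coefficient of A(t)B(t).
Σ = 0·1 + 1·(-1) + 4·1 + 9·(-1) + 16·1 + 25·(-1) + 36·1 + 49·(-1) + 64·1 = 36.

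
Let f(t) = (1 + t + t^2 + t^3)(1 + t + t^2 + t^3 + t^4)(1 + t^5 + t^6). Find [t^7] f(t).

6

(1 + t + t^2 + t^3) has coefficients 1,1,1,1 for degrees 0…3.
(1 + t + t^2 + t^3 + t^4) has coefficients 1,1,1,1,1,0,0,0 for degrees 0…7.
Finally multiplying by (1 + t^5 + t^6), the product of all factors after the first has coefficients 1,1,1,1,1,1,2,2 for degrees 0…7.
[t^7] = 1·2 + 1·2 + 1·1 + 1·1 = 6.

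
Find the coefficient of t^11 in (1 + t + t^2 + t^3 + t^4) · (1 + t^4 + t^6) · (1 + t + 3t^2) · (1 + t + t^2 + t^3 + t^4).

38

(1 + t + t^2 + t^3 + t^4) has coefficients 1,1,1,1,1 for degrees 0…4.
(1 + t^4 + t^6) has coefficients 1,0,0,0,1,0,1,0,0,0,0,0 for degrees 0…11.
Multiplying by (1 + t + 3t^2) gives running coefficients 1,1,3,0,1,1,4,1,3,0,0,0 for degrees 0…11.
Finally multiplying by (1 + t + t^2 + t^3 + t^4), the product of all factors after the first has coefficients 1,2,5,5,6,6,9,7,10,9,8,4 for degrees 0…11.
[t^11] = 1·4 + 1·8 + 1·9 + 1·10 + 1·7 = 38.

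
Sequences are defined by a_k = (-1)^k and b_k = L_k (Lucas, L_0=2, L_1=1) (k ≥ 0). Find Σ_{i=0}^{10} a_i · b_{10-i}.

79

The convolution is the t^10 coefficient of A(t)B(t).
Σ = 1·123 − 1·76 + 1·47 − 1·29 + 1·18 − 1·11 + 1·7 − 1·4 + 1·3 − 1·1 + 1·2 = 79.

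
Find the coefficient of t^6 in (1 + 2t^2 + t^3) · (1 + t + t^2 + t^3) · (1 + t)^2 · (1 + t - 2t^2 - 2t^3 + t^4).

-21

(1 + 2t^2 + t^3) has coefficients 1,0,2,1 for degrees 0…3.
(1 + t + t^2 + t^3) has coefficients 1,1,1,1,0,0,0 for degrees 0…6.
Multiplying by (1 + t)^2 gives running coefficients 1,3,4,4,3,1,0 for degrees 0…6.
Finally multiplying by (1 + t - 2t^2 - 2t^3 + t^4), the product of all factors after the first has coefficients 1,4,5,0,-6,-9,-9 for degrees 0…6.
[t^6] = 1·(-9) + 2·(-6) + 1·0 = -21.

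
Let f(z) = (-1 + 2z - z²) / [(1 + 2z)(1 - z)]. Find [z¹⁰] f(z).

The denominator gives the recurrence a_n = −a_(n−1) + 2a_(n−2) for n ≥ 3; the numerator fixes a_0 = -1, a_1 = 3, a_2 = -6.
Iterating: -1, 3, -6, 12, -24, 48, -96, 192, -384, 768, -1536, so a_10 = -1536.

-1536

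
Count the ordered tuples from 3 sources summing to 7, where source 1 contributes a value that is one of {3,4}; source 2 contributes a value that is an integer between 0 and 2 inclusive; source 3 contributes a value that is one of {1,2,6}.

The generating function for the choices is (z³ + z⁴)·(1 + z + z²)·(z + z² + z⁶); the count is [z⁷].
(z³ + z⁴) has coefficients 0,0,0,1,1 for degrees 0…4.
(1 + z + z²) has coefficients 1,1,1,0,0,0,0,0 for degrees 0…7.
Finally multiplying by (z + z² + z⁶), the product of all factors after the first has coefficients 0,1,2,2,1,0,1,1 for degrees 0…7.
[z⁷] = 1·1 + 1·2 = 3.

3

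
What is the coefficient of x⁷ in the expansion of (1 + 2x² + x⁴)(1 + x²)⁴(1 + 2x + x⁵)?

(1 + 2x² + x⁴) has coefficients 1,0,2,0,1 for degrees 0…4.
(1 + x²)⁴ has coefficients 1,0,4,0,6,0,4,0 for degrees 0…7.
Finally multiplying by (1 + 2x + x⁵), the product of all factors after the first has coefficients 1,2,4,8,6,13,4,12 for degrees 0…7.
[x⁷] = 1·12 + 2·13 + 1·8 = 46.

46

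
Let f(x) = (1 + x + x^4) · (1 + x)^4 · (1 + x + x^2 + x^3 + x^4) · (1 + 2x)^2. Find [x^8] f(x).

(1 + x + x^4) has coefficients 1,1,0,0,1 for degrees 0…4.
(1 + x)^4 has coefficients 1,4,6,4,1,0,0,0,0 for degrees 0…8.
Multiplying by (1 + x + x^2 + x^3 + x^4) gives running coefficients 1,5,11,15,16,15,11,5,1 for degrees 0…8.
Finally multiplying by (1 + 2x)^2, the product of all factors after the first has coefficients 1,9,35,79,120,139,135,109,65 for degrees 0…8.
[x^8] = 1·65 + 1·109 + 1·120 = 294.

294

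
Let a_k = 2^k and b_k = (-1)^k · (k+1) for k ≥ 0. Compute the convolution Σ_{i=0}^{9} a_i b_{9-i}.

224

The convolution is the x^9 coefficient of A(x)B(x).
Σ = 1·(-10) + 2·9 + 4·(-8) + 8·7 + 16·(-6) + 32·5 + 64·(-4) + 128·3 + 256·(-2) + 512·1 = 224.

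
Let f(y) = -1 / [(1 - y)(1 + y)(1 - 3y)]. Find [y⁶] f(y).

-820

The denominator gives the recurrence a_n = 3a_(n−1) + a_(n−2) − 3a_(n−3) for n ≥ 3; the numerator fixes a_0 = -1, a_1 = -3, a_2 = -10.
Iterating: -1, -3, -10, -30, -91, -273, -820, so a_6 = -820.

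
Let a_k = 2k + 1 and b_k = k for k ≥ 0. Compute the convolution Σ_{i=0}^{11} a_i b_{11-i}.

Write out a_i and b_{11-i} for i = 0,…,11 and sum the products.
Σ = 1·11 + 3·10 + 5·9 + 7·8 + 9·7 + 11·6 + 13·5 + 15·4 + 17·3 + 19·2 + 21·1 + 23·0 = 506.

506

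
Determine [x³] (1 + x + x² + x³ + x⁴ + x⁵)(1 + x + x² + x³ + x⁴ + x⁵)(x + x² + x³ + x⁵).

(1 + x + x² + x³ + x⁴ + x⁵) has coefficients 1,1,1,1 for degrees 0…3.
(1 + x + x² + x³ + x⁴ + x⁵) has coefficients 1,1,1,1 for degrees 0…3.
Finally multiplying by (x + x² + x³ + x⁵), the product of all factors after the first has coefficients 0,1,2,3 for degrees 0…3.
[x³] = 1·3 + 1·2 + 1·1 + 1·0 = 6.

6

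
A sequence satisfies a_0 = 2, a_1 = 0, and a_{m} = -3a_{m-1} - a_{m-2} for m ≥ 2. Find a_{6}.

-110

The ordinary generating function has denominator 1 + 3y + y^2.
Iterating the recurrence: a_0,…,a_{6} = 2, 0, -2, 6, -16, 42, -110.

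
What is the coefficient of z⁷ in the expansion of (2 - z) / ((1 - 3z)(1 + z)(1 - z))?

4100

Partial fractions give a closed form: a_n = (15/8)·3^n + (3/8)·(-1)^n + (-1/4)·1^n.
At n = 7: a_7 = 4100.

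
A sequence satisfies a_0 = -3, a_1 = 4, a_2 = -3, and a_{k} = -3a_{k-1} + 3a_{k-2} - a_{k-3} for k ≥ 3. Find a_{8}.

The ordinary generating function has denominator 1 + 3y - 3y^2 + y^3.
Iterating the recurrence: a_0,…,a_{8} = -3, 4, -3, 24, -85, 330, -1269, 4882, -18783.

-18783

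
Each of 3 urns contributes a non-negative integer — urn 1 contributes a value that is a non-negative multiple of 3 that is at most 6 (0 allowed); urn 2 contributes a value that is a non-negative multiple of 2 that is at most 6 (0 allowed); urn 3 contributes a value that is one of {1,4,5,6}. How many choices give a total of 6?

The generating function for the choices is (1 + y^3 + y^6)·(1 + y^2 + y^4 + y^6)·(y + y^4 + y^5 + y^6); the count is [y^6].
(1 + y^3 + y^6) has coefficients 1,0,0,1,0,0,1 for degrees 0…6.
(1 + y^2 + y^4 + y^6) has coefficients 1,0,1,0,1,0,1 for degrees 0…6.
Finally multiplying by (y + y^4 + y^5 + y^6), the product of all factors after the first has coefficients 0,1,0,1,1,2,2 for degrees 0…6.
[y^6] = 1·2 + 1·1 + 1·0 = 3.

3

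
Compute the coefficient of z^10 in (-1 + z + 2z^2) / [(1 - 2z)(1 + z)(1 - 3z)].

-59049

The denominator gives the recurrence a_n = 4a_(n−1) − a_(n−2) − 6a_(n−3) for n ≥ 3; the numerator fixes a_0 = -1, a_1 = -3, a_2 = -9.
Iterating: -1, -3, -9, -27, -81, -243, -729, -2187, -6561, -19683, -59049, so a_10 = -59049.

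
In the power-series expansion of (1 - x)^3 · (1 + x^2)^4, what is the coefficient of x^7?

(1 - x)^3 has coefficients 1,-3,3,-1 for degrees 0…3.
(1 + x^2)^4 has coefficients 1,0,4,0,6,0,4,0 for degrees 0…7.
[x^7] = 1·0 − 3·4 + 3·0 − 1·6 = -18.

-18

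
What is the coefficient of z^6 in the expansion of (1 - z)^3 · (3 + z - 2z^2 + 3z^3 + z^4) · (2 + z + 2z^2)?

-22

(1 - z)^3 has coefficients 1,-3,3,-1 for degrees 0…3.
(3 + z - 2z^2 + 3z^3 + z^4) has coefficients 3,1,-2,3,1,0,0 for degrees 0…6.
Finally multiplying by (2 + z + 2z^2), the product of all factors after the first has coefficients 6,5,3,6,1,7,2 for degrees 0…6.
[z^6] = 1·2 − 3·7 + 3·1 − 1·6 = -22.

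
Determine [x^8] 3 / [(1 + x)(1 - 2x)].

Partial fractions give a closed form: a_n = (1)·(-1)^n + (2)·2^n.
At n = 8: a_8 = 513.

513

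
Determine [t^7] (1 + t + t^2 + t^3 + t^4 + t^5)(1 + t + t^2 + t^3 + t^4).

3

(1 + t + t^2 + t^3 + t^4 + t^5) has coefficients 1,1,1,1,1,1 for degrees 0…5.
(1 + t + t^2 + t^3 + t^4) has coefficients 1,1,1,1,1,0,0,0 for degrees 0…7.
[t^7] = 1·0 + 1·0 + 1·0 + 1·1 + 1·1 + 1·1 = 3.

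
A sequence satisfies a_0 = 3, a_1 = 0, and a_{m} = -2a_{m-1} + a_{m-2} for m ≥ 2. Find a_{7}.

The ordinary generating function has denominator 1 + 2x - x^2.
Iterating the recurrence: a_0,…,a_{7} = 3, 0, 3, -6, 15, -36, 87, -210.

-210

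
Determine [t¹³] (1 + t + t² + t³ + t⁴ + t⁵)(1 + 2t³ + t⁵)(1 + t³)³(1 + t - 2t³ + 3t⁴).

50

(1 + t + t² + t³ + t⁴ + t⁵) has coefficients 1,1,1,1,1,1 for degrees 0…5.
(1 + 2t³ + t⁵) has coefficients 1,0,0,2,0,1,0,0,0,0,0,0,0,0 for degrees 0…13.
Multiplying by (1 + t³)³ gives running coefficients 1,0,0,5,0,1,9,0,3,7,0,3,2,0 for degrees 0…13.
Finally multiplying by (1 + t - 2t³ + 3t⁴), the product of all factors after the first has coefficients 1,1,0,3,8,1,0,24,1,-5,34,-3,0,23 for degrees 0…13.
[t¹³] = 1·23 + 1·0 + 1·(-3) + 1·34 + 1·(-5) + 1·1 = 50.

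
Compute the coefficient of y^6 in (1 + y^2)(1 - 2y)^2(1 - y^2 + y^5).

(1 + y^2) has coefficients 1,0,1 for degrees 0…2.
(1 - 2y)^2 has coefficients 1,-4,4,0,0,0,0 for degrees 0…6.
Finally multiplying by (1 - y^2 + y^5), the product of all factors after the first has coefficients 1,-4,3,4,-4,1,-4 for degrees 0…6.
[y^6] = 1·(-4) + 1·(-4) = -8.

-8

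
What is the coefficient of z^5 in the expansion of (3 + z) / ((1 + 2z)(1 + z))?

Partial fractions give a closed form: a_n = (5)·(-2)^n + (-2)·(-1)^n.
At n = 5: a_5 = -158.

-158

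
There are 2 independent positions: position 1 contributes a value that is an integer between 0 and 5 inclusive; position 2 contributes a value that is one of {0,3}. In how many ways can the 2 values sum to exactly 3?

2

The generating function for the choices is (1 + t + t² + t³ + t⁴ + t⁵)·(1 + t³); the count is [t³].
(1 + t + t² + t³ + t⁴ + t⁵) has coefficients 1,1,1,1 for degrees 0…3.
(1 + t³) has coefficients 1,0,0,1 for degrees 0…3.
[t³] = 1·1 + 1·0 + 1·0 + 1·1 = 2.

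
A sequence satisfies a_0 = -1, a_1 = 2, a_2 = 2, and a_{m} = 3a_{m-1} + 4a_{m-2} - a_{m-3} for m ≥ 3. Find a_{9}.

The ordinary generating function has denominator 1 - 3q - 4q^2 + q^3.
Iterating the recurrence: a_0,…,a_{9} = -1, 2, 2, 15, 51, 211, 822, 3259, 12854, 50776.

50776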